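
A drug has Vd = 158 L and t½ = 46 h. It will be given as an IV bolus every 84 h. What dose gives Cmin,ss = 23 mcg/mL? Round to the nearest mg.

τ/t½ = 84/46 ≈ 1.8261, so f = (1/2)^(84/46) ≈ 0.282029.
Cmin,ss = (D/Vd)·f/(1−f), so D = Cmin,ss·Vd·(1−f)/f.
D = 23 × 158 × (1−f)/f ≈ 23 × 158 × 2.54573 ≈ 9251.18 mg.

9251 mg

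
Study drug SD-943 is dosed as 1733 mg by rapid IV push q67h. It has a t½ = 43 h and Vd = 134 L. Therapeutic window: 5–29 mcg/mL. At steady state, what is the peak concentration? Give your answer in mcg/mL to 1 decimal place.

19.6 mcg/mL

k = ln2/t½ = ln2/43 ≈ 0.016120 h⁻¹; fraction remaining f = e^(−kτ) = e^(−0.016120×67) ≈ 0.3396.
Accumulation ratio R = 1/(1 − f) ≈ 1/0.6604 ≈ 1.5142.
Single-dose peak C₀ = D/Vd = 1733/134 ≈ 12.933 mcg/mL.
Cmax,ss = C₀/(1 − f) ≈ 12.933/0.6604 ≈ 19.584 mcg/mL.
Peak 19.6 mcg/mL vs MTC 29 mcg/mL: below toxic threshold.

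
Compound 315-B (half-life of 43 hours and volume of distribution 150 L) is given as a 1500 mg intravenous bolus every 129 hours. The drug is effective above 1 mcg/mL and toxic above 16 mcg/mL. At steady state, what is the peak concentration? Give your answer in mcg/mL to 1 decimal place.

11.4 mcg/mL

τ = 129 h = 3 half-lives, so f = (1/2)^3 = 0.125.
Accumulation ratio R = 1/(1 − f) = 1/0.875 = 8/7.
Single-dose peak C₀ = D/Vd = 1500/150 = 10 mcg/mL.
Steady-state peak Cmax,ss = C₀·R = 10 × 8/7 ≈ 11.429 mcg/mL.
Peak 11.4 mcg/mL vs MTC 16 mcg/mL: below toxic threshold.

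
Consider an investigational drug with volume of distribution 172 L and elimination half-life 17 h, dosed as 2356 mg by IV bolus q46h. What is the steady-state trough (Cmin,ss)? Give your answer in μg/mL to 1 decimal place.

k = ln2/t½ = ln2/17 ≈ 0.040773 h⁻¹; fraction remaining f = e^(−kτ) = e^(−0.040773×46) ≈ 0.1533.
At steady state, accumulation factor R = 1/(1 − e^(−kτ)) ≈ 1.1811.
Single-dose peak C₀ = D/Vd = 2356/172 ≈ 13.698 μg/mL.
Steady-state peak Cmax,ss = C₀·R ≈ 13.698 × 1.1811 ≈ 16.179 μg/mL.
One interval later, Cmin,ss = Cmax,ss·e^(−kτ) ≈ 16.179 × 0.1533 ≈ 2.480 μg/mL.

2.5 μg/mL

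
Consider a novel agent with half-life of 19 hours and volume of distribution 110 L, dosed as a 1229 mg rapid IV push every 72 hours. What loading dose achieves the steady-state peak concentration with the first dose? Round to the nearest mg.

f = (1/2)^(72/19) ≈ 0.072319; accumulation ratio R = 1/(1−f) ≈ 1.07796.
Loading dose to hit Cmax,ss on first dose: D_load = D_maint·R ≈ 1229 × 1.07796 ≈ 1324.81 mg.

1325 mg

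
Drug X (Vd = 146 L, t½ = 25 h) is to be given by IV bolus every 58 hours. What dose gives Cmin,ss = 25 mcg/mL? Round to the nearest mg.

14576 mg

τ/t½ = 58/25 ≈ 2.32, so f = (1/2)^(58/25) ≈ 0.200267.
Cmin,ss = (D/Vd)·f/(1−f), so D = Cmin,ss·Vd·(1−f)/f.
D = 25 × 146 × (1−f)/f ≈ 25 × 146 × 3.99333 ≈ 14575.65 mg.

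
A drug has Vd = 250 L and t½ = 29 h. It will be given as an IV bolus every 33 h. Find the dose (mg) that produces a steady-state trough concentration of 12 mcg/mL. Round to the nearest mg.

τ/t½ = 33/29 ≈ 1.1379, so f = (1/2)^(33/29) ≈ 0.454411.
Cmin,ss = (D/Vd)·f/(1−f), so D = Cmin,ss·Vd·(1−f)/f.
D = 12 × 250 × (1−f)/f ≈ 12 × 250 × 1.20065 ≈ 3601.95 mg.

3602 mg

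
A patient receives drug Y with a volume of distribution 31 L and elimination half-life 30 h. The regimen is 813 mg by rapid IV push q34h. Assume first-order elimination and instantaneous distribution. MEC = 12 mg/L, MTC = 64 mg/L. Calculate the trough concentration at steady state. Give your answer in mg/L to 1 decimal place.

22.0 mg/L

τ/t½ = 34/30 ≈ 1.1333, so fraction remaining f = (1/2)^(34/30) ≈ 0.4559.
Each bolus raises the concentration by D/Vd = 813/31 ≈ 26.226 mg/L.
Steady-state trough Cmin,ss = C₀·f/(1−f) ≈ 26.226 × 0.4559/0.5441 ≈ 21.975 mg/L.
Trough 22.0 mg/L vs MEC 12 mg/L: adequate.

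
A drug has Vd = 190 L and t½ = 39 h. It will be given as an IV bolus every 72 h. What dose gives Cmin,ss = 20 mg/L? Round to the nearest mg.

τ/t½ = 72/39 ≈ 1.8462, so f = (1/2)^(72/39) ≈ 0.278133.
Cmin,ss = (D/Vd)·f/(1−f), so D = Cmin,ss·Vd·(1−f)/f.
D = 20 × 190 × (1−f)/f ≈ 20 × 190 × 2.59540 ≈ 9862.52 mg.

9863 mg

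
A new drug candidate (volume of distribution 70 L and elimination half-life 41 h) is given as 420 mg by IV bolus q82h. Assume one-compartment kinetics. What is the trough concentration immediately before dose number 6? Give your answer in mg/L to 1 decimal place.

2.0 mg/L

f = (1/2)^(τ/t½) = (1/2)^(82/41) ≈ 0.2500.
C₀ = D/Vd = 420/70 ≈ 6.000 mg/L.
Before the 6th dose, 5 doses have been given. Superposition: Cmin = C₀·(f + f² + … + f^5).
≈ 6.000 × (0.2500 + 0.0625 + 0.0156 + 0.0039 + 0.0010) ≈ 6.000 × 0.3330 ≈ 1.998 mg/L.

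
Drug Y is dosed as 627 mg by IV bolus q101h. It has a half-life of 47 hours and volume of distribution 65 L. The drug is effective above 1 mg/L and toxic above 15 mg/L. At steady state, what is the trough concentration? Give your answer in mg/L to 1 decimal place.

2.8 mg/L

τ/t½ = 101/47 ≈ 2.1489, so fraction remaining f = (1/2)^(101/47) ≈ 0.2255.
At steady state, accumulation factor R = 1/(1 − e^(−kτ)) ≈ 1.2912.
Single-dose peak C₀ = D/Vd = 627/65 ≈ 9.646 mg/L.
Cmax,ss = C₀/(1 − f) ≈ 9.646/0.7745 ≈ 12.454 mg/L.
One interval later, Cmin,ss = Cmax,ss·e^(−kτ) ≈ 12.454 × 0.2255 ≈ 2.808 mg/L.
Trough 2.8 mg/L vs MEC 1 mg/L: adequate.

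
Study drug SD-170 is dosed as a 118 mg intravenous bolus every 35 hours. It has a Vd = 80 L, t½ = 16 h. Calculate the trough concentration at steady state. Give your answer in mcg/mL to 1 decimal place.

0.4 mcg/mL

Over one 35-h interval, 35/16 ≈ 2.1875 half-lives elapse, leaving f ≈ 0.2195 of each dose.
Accumulation ratio R = 1/(1 − f) ≈ 1/0.7805 ≈ 1.2812.
Each bolus raises the concentration by D/Vd = 118/80 ≈ 1.475 mcg/mL.
Steady-state peak Cmax,ss = C₀·R ≈ 1.475 × 1.2812 ≈ 1.890 mcg/mL.
Steady-state trough Cmin,ss = Cmax,ss·f ≈ 1.890 × 0.2195 ≈ 0.415 mcg/mL.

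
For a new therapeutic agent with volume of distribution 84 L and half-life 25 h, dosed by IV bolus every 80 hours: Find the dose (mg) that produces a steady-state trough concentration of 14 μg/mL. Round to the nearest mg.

9631 mg

τ/t½ = 80/25 ≈ 3.2, so f = (1/2)^(80/25) ≈ 0.108819.
Cmin,ss = (D/Vd)·f/(1−f), so D = Cmin,ss·Vd·(1−f)/f.
D = 14 × 84 × (1−f)/f ≈ 14 × 84 × 8.18957 ≈ 9630.93 mg.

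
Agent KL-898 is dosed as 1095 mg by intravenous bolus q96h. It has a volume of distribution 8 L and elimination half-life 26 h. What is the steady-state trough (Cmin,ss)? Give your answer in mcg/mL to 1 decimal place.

11.5 mcg/mL

τ/t½ = 96/26 ≈ 3.6923, so fraction remaining f = (1/2)^(96/26) ≈ 0.0774.
Single-dose peak C₀ = D/Vd = 1095/8 ≈ 136.875 mcg/mL.
Steady-state trough Cmin,ss = C₀·f/(1−f) ≈ 136.875 × 0.0774/0.9226 ≈ 11.483 mcg/mL.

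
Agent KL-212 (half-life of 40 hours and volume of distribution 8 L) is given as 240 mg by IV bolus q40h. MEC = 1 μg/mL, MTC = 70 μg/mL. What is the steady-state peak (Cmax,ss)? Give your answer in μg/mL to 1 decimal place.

The dosing interval is 1 half-life, so f = 2^(−1) = 0.5.
Accumulation ratio R = 1/(1 − f) = 1/0.5 = 2/1.
Single-dose peak C₀ = D/Vd = 240/8 = 30 μg/mL.
Steady-state peak Cmax,ss = C₀·R = 30 × 2/1 ≈ 60.000 μg/mL.
Peak 60.0 μg/mL vs MTC 70 μg/mL: below toxic threshold.

60.0 μg/mL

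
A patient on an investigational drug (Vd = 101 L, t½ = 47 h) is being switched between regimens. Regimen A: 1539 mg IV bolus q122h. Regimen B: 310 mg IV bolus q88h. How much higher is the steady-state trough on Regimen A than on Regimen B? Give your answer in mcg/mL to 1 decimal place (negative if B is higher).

1.9 mcg/mL

Regimen A: f = (1/2)^(122/47) ≈ 0.1654; Cmin,ss = (1539/101)·f/(1−f) ≈ 3.020 mcg/mL.
Regimen B: f = (1/2)^(88/47) ≈ 0.2731; Cmin,ss = (310/101)·f/(1−f) ≈ 1.153 mcg/mL.
Difference ≈ 3.020 − 1.153 ≈ 1.867 mcg/mL.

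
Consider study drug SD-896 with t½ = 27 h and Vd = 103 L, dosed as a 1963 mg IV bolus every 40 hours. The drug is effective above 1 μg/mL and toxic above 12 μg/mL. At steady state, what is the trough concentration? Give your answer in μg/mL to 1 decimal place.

Over one 40-h interval, 40/27 ≈ 1.4815 half-lives elapse, leaving f ≈ 0.3581 of each dose.
Accumulation ratio R = 1/(1 − f) ≈ 1/0.6419 ≈ 1.5579.
Each bolus raises the concentration by D/Vd = 1963/103 ≈ 19.058 μg/mL.
Cmax,ss = C₀/(1 − f) ≈ 19.058/0.6419 ≈ 29.690 μg/mL.
Steady-state trough Cmin,ss = Cmax,ss·f ≈ 29.690 × 0.3581 ≈ 10.632 μg/mL.
Trough 10.6 μg/mL vs MEC 1 μg/mL: adequate.

10.6 μg/mL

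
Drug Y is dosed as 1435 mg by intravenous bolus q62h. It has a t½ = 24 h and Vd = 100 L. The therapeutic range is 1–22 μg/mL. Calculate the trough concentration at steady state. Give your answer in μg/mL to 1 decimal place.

2.9 μg/mL

Over one 62-h interval, 62/24 ≈ 2.5833 half-lives elapse, leaving f ≈ 0.1669 of each dose.
Each bolus raises the concentration by D/Vd = 1435/100 ≈ 14.350 μg/mL.
Steady-state trough Cmin,ss = C₀·f/(1−f) ≈ 14.350 × 0.1669/0.8331 ≈ 2.875 μg/mL.
Trough 2.9 μg/mL vs MEC 1 μg/mL: adequate.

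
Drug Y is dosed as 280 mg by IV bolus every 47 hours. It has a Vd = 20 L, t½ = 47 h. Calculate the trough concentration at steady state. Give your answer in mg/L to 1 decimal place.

14.0 mg/L

The dosing interval is 1 half-life, so f = 2^(−1) = 0.5.
Accumulation ratio R = 1/(1 − f) = 1/0.5 = 2/1.
Single-dose peak C₀ = D/Vd = 280/20 = 14 mg/L.
Steady-state peak Cmax,ss = C₀·R = 14 × 2/1 ≈ 28.000 mg/L.
Steady-state trough Cmin,ss = Cmax,ss·f ≈ 28.000 × 0.5 ≈ 14.000 mg/L.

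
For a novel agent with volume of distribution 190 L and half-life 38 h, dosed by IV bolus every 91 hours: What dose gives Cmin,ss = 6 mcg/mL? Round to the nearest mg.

4855 mg

τ/t½ = 91/38 ≈ 2.3947, so f = (1/2)^(91/38) ≈ 0.190157.
Cmin,ss = (D/Vd)·f/(1−f), so D = Cmin,ss·Vd·(1−f)/f.
D = 6 × 190 × (1−f)/f ≈ 6 × 190 × 4.25881 ≈ 4855.04 mg.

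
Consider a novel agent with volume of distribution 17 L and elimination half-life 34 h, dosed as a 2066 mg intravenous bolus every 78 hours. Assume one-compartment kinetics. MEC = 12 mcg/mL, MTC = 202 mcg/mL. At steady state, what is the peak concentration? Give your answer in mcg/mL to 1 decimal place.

Over one 78-h interval, 78/34 ≈ 2.2941 half-lives elapse, leaving f ≈ 0.2039 of each dose.
At steady state, accumulation factor R = 1/(1 − e^(−kτ)) ≈ 1.2561.
Single-dose peak C₀ = D/Vd = 2066/17 ≈ 121.529 mcg/mL.
Cmax,ss = C₀/(1 − f) ≈ 121.529/0.7961 ≈ 152.655 mcg/mL.
Peak 152.7 mcg/mL vs MTC 202 mcg/mL: below toxic threshold.

152.7 mcg/mL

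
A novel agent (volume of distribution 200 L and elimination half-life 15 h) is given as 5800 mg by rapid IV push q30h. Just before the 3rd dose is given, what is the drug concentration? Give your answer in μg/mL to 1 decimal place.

f = (1/2)^(τ/t½) = (1/2)^(30/15) ≈ 0.2500.
C₀ = D/Vd = 5800/200 ≈ 29.000 μg/mL.
Before the 3rd dose, 2 doses have been given. Superposition: Cmin = C₀·(f + f²).
≈ 29.000 × (0.2500 + 0.0625) ≈ 29.000 × 0.3125 ≈ 9.062 μg/mL.

9.1 μg/mL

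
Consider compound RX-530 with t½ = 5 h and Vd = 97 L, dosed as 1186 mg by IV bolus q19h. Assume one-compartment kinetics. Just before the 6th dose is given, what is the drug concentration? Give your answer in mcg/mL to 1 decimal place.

0.9 mcg/mL

f = (1/2)^(τ/t½) = (1/2)^(19/5) ≈ 0.0718.
C₀ = D/Vd = 1186/97 ≈ 12.227 mcg/mL.
Before the 6th dose, 5 doses have been given. Superposition: Cmin = C₀·(f + f² + … + f^5).
≈ 12.227 × (0.0718 + 0.0052 + 0.0004 + 0.0000 + 0.0000) ≈ 12.227 × 0.0774 ≈ 0.946 mcg/mL.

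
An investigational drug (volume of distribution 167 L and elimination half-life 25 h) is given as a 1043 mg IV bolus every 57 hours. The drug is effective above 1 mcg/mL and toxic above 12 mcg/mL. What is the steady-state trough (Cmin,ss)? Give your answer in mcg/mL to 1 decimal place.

1.6 mcg/mL

τ/t½ = 57/25 ≈ 2.28, so fraction remaining f = (1/2)^(57/25) ≈ 0.2059.
Each bolus raises the concentration by D/Vd = 1043/167 ≈ 6.246 mcg/mL.
Steady-state trough Cmin,ss = C₀·f/(1−f) ≈ 6.246 × 0.2059/0.7941 ≈ 1.620 mcg/mL.
Trough 1.6 mcg/mL vs MEC 1 mcg/mL: adequate.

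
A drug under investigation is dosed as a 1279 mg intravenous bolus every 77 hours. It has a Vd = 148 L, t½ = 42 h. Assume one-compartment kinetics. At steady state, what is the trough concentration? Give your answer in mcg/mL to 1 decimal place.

3.4 mcg/mL

k = ln2/t½ = ln2/42 ≈ 0.016504 h⁻¹; fraction remaining f = e^(−kτ) = e^(−0.016504×77) ≈ 0.2806.
At steady state, accumulation factor R = 1/(1 − e^(−kτ)) ≈ 1.3900.
Single-dose peak C₀ = D/Vd = 1279/148 ≈ 8.642 mcg/mL.
Steady-state peak Cmax,ss = C₀·R ≈ 8.642 × 1.3900 ≈ 12.012 mcg/mL.
One interval later, Cmin,ss = Cmax,ss·e^(−kτ) ≈ 12.012 × 0.2806 ≈ 3.371 mcg/mL.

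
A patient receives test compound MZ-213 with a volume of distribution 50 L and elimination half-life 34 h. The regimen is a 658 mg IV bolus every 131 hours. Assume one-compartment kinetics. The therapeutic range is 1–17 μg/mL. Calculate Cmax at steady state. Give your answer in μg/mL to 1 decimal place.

14.1 μg/mL

k = ln2/t½ = ln2/34 ≈ 0.020387 h⁻¹; fraction remaining f = e^(−kτ) = e^(−0.020387×131) ≈ 0.0692.
At steady state, accumulation factor R = 1/(1 − e^(−kτ)) ≈ 1.0743.
Single-dose peak C₀ = D/Vd = 658/50 ≈ 13.160 μg/mL.
Cmax,ss = C₀/(1 − f) ≈ 13.160/0.9308 ≈ 14.138 μg/mL.
Peak 14.1 μg/mL vs MTC 17 μg/mL: below toxic threshold.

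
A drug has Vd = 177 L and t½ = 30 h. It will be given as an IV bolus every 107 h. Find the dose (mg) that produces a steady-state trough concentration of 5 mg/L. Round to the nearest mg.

τ/t½ = 107/30 ≈ 3.5667, so f = (1/2)^(107/30) ≈ 0.084397.
Cmin,ss = (D/Vd)·f/(1−f), so D = Cmin,ss·Vd·(1−f)/f.
D = 5 × 177 × (1−f)/f ≈ 5 × 177 × 10.84876 ≈ 9601.15 mg.

9601 mg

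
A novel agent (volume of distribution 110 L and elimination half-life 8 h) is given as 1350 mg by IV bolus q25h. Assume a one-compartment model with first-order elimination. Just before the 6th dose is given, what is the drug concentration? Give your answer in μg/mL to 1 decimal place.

1.6 μg/mL

f = (1/2)^(τ/t½) = (1/2)^(25/8) ≈ 0.1146.
C₀ = D/Vd = 1350/110 ≈ 12.273 μg/mL.
Before the 6th dose, 5 doses have been given. Superposition: Cmin = C₀·(f + f² + … + f^5).
≈ 12.273 × (0.1146 + 0.0131 + 0.0015 + 0.0002 + 0.0000) ≈ 12.273 × 0.1294 ≈ 1.588 μg/mL.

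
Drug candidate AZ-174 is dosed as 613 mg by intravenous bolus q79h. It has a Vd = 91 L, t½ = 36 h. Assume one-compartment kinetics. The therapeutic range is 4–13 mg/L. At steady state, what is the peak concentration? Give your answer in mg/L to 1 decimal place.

k = ln2/t½ = ln2/36 ≈ 0.019254 h⁻¹; fraction remaining f = e^(−kτ) = e^(−0.019254×79) ≈ 0.2185.
At steady state, accumulation factor R = 1/(1 − e^(−kτ)) ≈ 1.2796.
Each bolus raises the concentration by D/Vd = 613/91 ≈ 6.736 mg/L.
Cmax,ss = C₀/(1 − f) ≈ 6.736/0.7815 ≈ 8.619 mg/L.
Peak 8.6 mg/L vs MTC 13 mg/L: below toxic threshold.

8.6 mg/L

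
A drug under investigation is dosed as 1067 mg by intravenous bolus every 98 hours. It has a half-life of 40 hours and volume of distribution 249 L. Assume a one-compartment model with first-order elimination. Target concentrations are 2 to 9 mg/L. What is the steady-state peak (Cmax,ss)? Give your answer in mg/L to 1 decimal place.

Over one 98-h interval, 98/40 ≈ 2.45 half-lives elapse, leaving f ≈ 0.1830 of each dose.
Accumulation ratio R = 1/(1 − f) ≈ 1/0.8170 ≈ 1.2240.
Single-dose peak C₀ = D/Vd = 1067/249 ≈ 4.285 mg/L.
Steady-state peak Cmax,ss = C₀·R ≈ 4.285 × 1.2240 ≈ 5.245 mg/L.
Peak 5.2 mg/L vs MTC 9 mg/L: below toxic threshold.

5.2 mg/L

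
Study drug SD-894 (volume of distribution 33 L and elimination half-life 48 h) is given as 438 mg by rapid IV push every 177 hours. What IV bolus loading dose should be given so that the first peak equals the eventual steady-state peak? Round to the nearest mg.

475 mg

f = (1/2)^(177/48) ≈ 0.077616; accumulation ratio R = 1/(1−f) ≈ 1.08415.
Loading dose to hit Cmax,ss on first dose: D_load = D_maint·R ≈ 438 × 1.08415 ≈ 474.86 mg.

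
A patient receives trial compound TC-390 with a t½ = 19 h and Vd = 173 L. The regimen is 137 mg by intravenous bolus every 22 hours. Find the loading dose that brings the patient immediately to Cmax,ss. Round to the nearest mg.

248 mg

f = (1/2)^(22/19) ≈ 0.448166; accumulation ratio R = 1/(1−f) ≈ 1.81214.
Loading dose to hit Cmax,ss on first dose: D_load = D_maint·R ≈ 137 × 1.81214 ≈ 248.26 mg.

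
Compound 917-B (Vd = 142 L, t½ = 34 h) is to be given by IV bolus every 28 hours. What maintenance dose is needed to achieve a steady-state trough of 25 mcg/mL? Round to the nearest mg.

2733 mg

τ/t½ = 28/34 ≈ 0.82353, so f = (1/2)^(28/34) ≈ 0.565058.
Cmin,ss = (D/Vd)·f/(1−f), so D = Cmin,ss·Vd·(1−f)/f.
D = 25 × 142 × (1−f)/f ≈ 25 × 142 × 0.76973 ≈ 2732.54 mg.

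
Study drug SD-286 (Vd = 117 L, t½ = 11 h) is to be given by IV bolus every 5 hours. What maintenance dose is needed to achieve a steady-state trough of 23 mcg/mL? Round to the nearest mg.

τ/t½ = 5/11 ≈ 0.45455, so f = (1/2)^(5/11) ≈ 0.729740.
Cmin,ss = (D/Vd)·f/(1−f), so D = Cmin,ss·Vd·(1−f)/f.
D = 23 × 117 × (1−f)/f ≈ 23 × 117 × 0.37035 ≈ 996.61 mg.

997 mg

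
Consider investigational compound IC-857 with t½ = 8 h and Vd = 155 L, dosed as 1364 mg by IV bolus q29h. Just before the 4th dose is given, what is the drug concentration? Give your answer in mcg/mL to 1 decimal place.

f = (1/2)^(τ/t½) = (1/2)^(29/8) ≈ 0.0811.
C₀ = D/Vd = 1364/155 ≈ 8.800 mcg/mL.
Before the 4th dose, 3 doses have been given. Superposition: Cmin = C₀·(f + f² + … + f^3).
≈ 8.800 × (0.0811 + 0.0066 + 0.0005) ≈ 8.800 × 0.0882 ≈ 0.776 mcg/mL.

0.8 mcg/mL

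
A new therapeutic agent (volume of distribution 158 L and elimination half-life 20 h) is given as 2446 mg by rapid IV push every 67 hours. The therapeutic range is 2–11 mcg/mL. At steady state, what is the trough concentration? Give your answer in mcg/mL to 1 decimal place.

τ/t½ = 67/20 ≈ 3.35, so fraction remaining f = (1/2)^(67/20) ≈ 0.0981.
Single-dose peak C₀ = D/Vd = 2446/158 ≈ 15.481 mcg/mL.
Steady-state trough Cmin,ss = C₀·f/(1−f) ≈ 15.481 × 0.0981/0.9019 ≈ 1.684 mcg/mL.
Trough 1.7 mcg/mL vs MEC 2 mcg/mL: subtherapeutic.

1.7 mcg/mL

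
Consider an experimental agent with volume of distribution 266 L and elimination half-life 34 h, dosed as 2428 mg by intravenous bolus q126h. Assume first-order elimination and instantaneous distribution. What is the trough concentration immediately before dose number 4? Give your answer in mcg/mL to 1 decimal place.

0.8 mcg/mL

f = (1/2)^(τ/t½) = (1/2)^(126/34) ≈ 0.0766.
C₀ = D/Vd = 2428/266 ≈ 9.128 mcg/mL.
Before the 4th dose, 3 doses have been given. Superposition: Cmin = C₀·(f + f² + … + f^3).
≈ 9.128 × (0.0766 + 0.0059 + 0.0004) ≈ 9.128 × 0.0829 ≈ 0.757 mcg/mL.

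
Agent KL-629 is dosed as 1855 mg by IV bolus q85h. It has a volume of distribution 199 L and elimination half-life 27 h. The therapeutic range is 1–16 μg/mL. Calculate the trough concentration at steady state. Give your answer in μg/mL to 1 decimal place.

Over one 85-h interval, 85/27 ≈ 3.1481 half-lives elapse, leaving f ≈ 0.1128 of each dose.
At steady state, accumulation factor R = 1/(1 − e^(−kτ)) ≈ 1.1271.
Single-dose peak C₀ = D/Vd = 1855/199 ≈ 9.322 μg/mL.
Steady-state peak Cmax,ss = C₀·R ≈ 9.322 × 1.1271 ≈ 10.507 μg/mL.
One interval later, Cmin,ss = Cmax,ss·e^(−kτ) ≈ 10.507 × 0.1128 ≈ 1.185 μg/mL.
Trough 1.2 μg/mL vs MEC 1 μg/mL: adequate.

1.2 μg/mL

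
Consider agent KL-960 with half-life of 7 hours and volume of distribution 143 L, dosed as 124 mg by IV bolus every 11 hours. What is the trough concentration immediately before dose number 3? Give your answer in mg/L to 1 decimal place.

f = (1/2)^(τ/t½) = (1/2)^(11/7) ≈ 0.3365.
C₀ = D/Vd = 124/143 ≈ 0.867 mg/L.
Before the 3rd dose, 2 doses have been given. Superposition: Cmin = C₀·(f + f²).
≈ 0.867 × (0.3365 + 0.1132) ≈ 0.867 × 0.4497 ≈ 0.390 mg/L.

0.4 mg/L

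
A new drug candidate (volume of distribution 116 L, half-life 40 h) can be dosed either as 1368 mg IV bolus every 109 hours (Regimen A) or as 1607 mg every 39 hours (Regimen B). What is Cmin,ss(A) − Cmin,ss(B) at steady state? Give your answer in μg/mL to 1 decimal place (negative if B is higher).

Regimen A: f = (1/2)^(109/40) ≈ 0.1512; Cmin,ss = (1368/116)·f/(1−f) ≈ 2.101 μg/mL.
Regimen B: f = (1/2)^(39/40) ≈ 0.5087; Cmin,ss = (1607/116)·f/(1−f) ≈ 14.344 μg/mL.
Difference ≈ 2.101 − 14.344 ≈ -12.243 μg/mL.

-12.2 μg/mL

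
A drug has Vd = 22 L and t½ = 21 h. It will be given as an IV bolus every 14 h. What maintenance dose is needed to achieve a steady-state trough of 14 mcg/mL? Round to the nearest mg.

τ/t½ = 14/21 ≈ 0.66667, so f = (1/2)^(14/21) ≈ 0.629961.
Cmin,ss = (D/Vd)·f/(1−f), so D = Cmin,ss·Vd·(1−f)/f.
D = 14 × 22 × (1−f)/f ≈ 14 × 22 × 0.58740 ≈ 180.92 mg.

181 mg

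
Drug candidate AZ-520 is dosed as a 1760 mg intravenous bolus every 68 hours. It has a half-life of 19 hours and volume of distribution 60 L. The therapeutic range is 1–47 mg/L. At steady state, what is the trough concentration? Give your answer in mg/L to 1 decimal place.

Over one 68-h interval, 68/19 ≈ 3.5789 half-lives elapse, leaving f ≈ 0.0837 of each dose.
Each bolus raises the concentration by D/Vd = 1760/60 ≈ 29.333 mg/L.
Steady-state trough Cmin,ss = C₀·f/(1−f) ≈ 29.333 × 0.0837/0.9163 ≈ 2.679 mg/L.
Trough 2.7 mg/L vs MEC 1 mg/L: adequate.

2.7 mg/L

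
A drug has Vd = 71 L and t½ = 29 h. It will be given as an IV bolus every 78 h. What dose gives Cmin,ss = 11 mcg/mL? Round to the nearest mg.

4258 mg

τ/t½ = 78/29 ≈ 2.6897, so f = (1/2)^(78/29) ≈ 0.155001.
Cmin,ss = (D/Vd)·f/(1−f), so D = Cmin,ss·Vd·(1−f)/f.
D = 11 × 71 × (1−f)/f ≈ 11 × 71 × 5.45157 ≈ 4257.68 mg.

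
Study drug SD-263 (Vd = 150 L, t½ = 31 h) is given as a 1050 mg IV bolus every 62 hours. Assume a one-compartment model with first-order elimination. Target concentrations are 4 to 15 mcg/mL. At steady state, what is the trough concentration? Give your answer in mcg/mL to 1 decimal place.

τ = 62 h = 2 half-lives, so f = (1/2)^2 = 0.25.
At steady state, R = 1/(1 − 0.25) = 4/3.
Single-dose peak C₀ = D/Vd = 1050/150 = 7 mcg/mL.
Steady-state peak Cmax,ss = C₀·R = 7 × 4/3 ≈ 9.333 mcg/mL.
Steady-state trough Cmin,ss = Cmax,ss·f ≈ 9.333 × 0.25 ≈ 2.333 mcg/mL.
Trough 2.3 mcg/mL vs MEC 4 mcg/mL: subtherapeutic.

2.3 mcg/mL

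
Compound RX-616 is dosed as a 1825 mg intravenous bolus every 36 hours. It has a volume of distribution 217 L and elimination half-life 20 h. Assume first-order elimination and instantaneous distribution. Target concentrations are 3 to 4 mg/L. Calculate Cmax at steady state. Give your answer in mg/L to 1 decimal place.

τ/t½ = 36/20 ≈ 1.8, so fraction remaining f = (1/2)^(36/20) ≈ 0.2872.
At steady state, accumulation factor R = 1/(1 − e^(−kτ)) ≈ 1.4029.
Single-dose peak C₀ = D/Vd = 1825/217 ≈ 8.410 mg/L.
Cmax,ss = C₀/(1 − f) ≈ 8.410/0.7128 ≈ 11.799 mg/L.
Peak 11.8 mg/L vs MTC 4 mg/L: exceeds toxic threshold.

11.8 mg/L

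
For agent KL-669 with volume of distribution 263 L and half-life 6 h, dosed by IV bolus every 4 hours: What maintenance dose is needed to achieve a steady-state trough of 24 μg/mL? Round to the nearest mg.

3708 mg

τ/t½ = 4/6 ≈ 0.66667, so f = (1/2)^(4/6) ≈ 0.629961.
Cmin,ss = (D/Vd)·f/(1−f), so D = Cmin,ss·Vd·(1−f)/f.
D = 24 × 263 × (1−f)/f ≈ 24 × 263 × 0.58740 ≈ 3707.67 mg.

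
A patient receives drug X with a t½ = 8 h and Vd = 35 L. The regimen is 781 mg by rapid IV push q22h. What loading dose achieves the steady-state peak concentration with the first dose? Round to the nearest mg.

917 mg

f = (1/2)^(22/8) ≈ 0.148651; accumulation ratio R = 1/(1−f) ≈ 1.17461.
Loading dose to hit Cmax,ss on first dose: D_load = D_maint·R ≈ 781 × 1.17461 ≈ 917.37 mg.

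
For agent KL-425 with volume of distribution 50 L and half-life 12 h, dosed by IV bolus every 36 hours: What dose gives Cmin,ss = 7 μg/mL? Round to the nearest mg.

τ/t½ = 36/12 ≈ 3, so f = (1/2)^(36/12) ≈ 0.125000.
Cmin,ss = (D/Vd)·f/(1−f), so D = Cmin,ss·Vd·(1−f)/f.
D = 7 × 50 × (1−f)/f ≈ 7 × 50 × 7.00000 ≈ 2450.00 mg.

2450 mg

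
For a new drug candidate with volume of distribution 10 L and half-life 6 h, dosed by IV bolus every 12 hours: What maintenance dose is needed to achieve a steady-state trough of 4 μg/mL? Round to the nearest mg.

120 mg

τ/t½ = 12/6 ≈ 2, so f = (1/2)^(12/6) ≈ 0.250000.
Cmin,ss = (D/Vd)·f/(1−f), so D = Cmin,ss·Vd·(1−f)/f.
D = 4 × 10 × (1−f)/f ≈ 4 × 10 × 3.00000 ≈ 120.00 mg.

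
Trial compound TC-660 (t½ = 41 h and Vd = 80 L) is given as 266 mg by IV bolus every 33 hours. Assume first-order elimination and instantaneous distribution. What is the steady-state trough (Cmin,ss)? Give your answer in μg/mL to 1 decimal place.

4.5 μg/mL

Over one 33-h interval, 33/41 ≈ 0.80488 half-lives elapse, leaving f ≈ 0.5724 of each dose.
At steady state, accumulation factor R = 1/(1 − e^(−kτ)) ≈ 2.3386.
Single-dose peak C₀ = D/Vd = 266/80 ≈ 3.325 μg/mL.
Steady-state peak Cmax,ss = C₀·R ≈ 3.325 × 2.3386 ≈ 7.776 μg/mL.
Steady-state trough Cmin,ss = Cmax,ss·f ≈ 7.776 × 0.5724 ≈ 4.451 μg/mL.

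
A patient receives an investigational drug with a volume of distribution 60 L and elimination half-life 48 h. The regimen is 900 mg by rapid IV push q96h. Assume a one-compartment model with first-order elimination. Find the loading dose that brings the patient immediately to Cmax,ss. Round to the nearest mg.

f = (1/2)^(96/48) ≈ 0.250000; accumulation ratio R = 1/(1−f) ≈ 1.33333.
Loading dose to hit Cmax,ss on first dose: D_load = D_maint·R ≈ 900 × 1.33333 ≈ 1200.00 mg.

1200 mg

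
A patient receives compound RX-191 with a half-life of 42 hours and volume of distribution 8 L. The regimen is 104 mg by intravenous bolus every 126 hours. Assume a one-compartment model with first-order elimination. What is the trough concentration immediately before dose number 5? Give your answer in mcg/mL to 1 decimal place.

f = (1/2)^(τ/t½) = (1/2)^(126/42) ≈ 0.1250.
C₀ = D/Vd = 104/8 ≈ 13.000 mcg/mL.
Before the 5th dose, 4 doses have been given. Superposition: Cmin = C₀·(f + f² + … + f^4).
≈ 13.000 × (0.1250 + 0.0156 + 0.0020 + 0.0002) ≈ 13.000 × 0.1428 ≈ 1.856 mcg/mL.

1.9 mcg/mL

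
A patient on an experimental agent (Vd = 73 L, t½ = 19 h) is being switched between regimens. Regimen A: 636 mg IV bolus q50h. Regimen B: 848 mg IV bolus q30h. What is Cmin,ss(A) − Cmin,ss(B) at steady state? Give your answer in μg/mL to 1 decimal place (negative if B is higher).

Regimen A: f = (1/2)^(50/19) ≈ 0.1614; Cmin,ss = (636/73)·f/(1−f) ≈ 1.677 μg/mL.
Regimen B: f = (1/2)^(30/19) ≈ 0.3347; Cmin,ss = (848/73)·f/(1−f) ≈ 5.844 μg/mL.
Difference ≈ 1.677 − 5.844 ≈ -4.167 μg/mL.

-4.2 μg/mL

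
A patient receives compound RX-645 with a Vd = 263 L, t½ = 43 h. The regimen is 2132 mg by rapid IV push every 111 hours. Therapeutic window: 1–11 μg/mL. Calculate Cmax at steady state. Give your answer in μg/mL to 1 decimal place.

Over one 111-h interval, 111/43 ≈ 2.5814 half-lives elapse, leaving f ≈ 0.1671 of each dose.
Accumulation ratio R = 1/(1 − f) ≈ 1/0.8329 ≈ 1.2006.
Single-dose peak C₀ = D/Vd = 2132/263 ≈ 8.106 μg/mL.
Steady-state peak Cmax,ss = C₀·R ≈ 8.106 × 1.2006 ≈ 9.732 μg/mL.
Peak 9.7 μg/mL vs MTC 11 μg/mL: below toxic threshold.

9.7 μg/mL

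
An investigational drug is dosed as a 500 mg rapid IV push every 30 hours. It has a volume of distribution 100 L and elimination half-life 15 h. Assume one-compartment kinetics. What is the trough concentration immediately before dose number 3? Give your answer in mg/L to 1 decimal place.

f = (1/2)^(τ/t½) = (1/2)^(30/15) ≈ 0.2500.
C₀ = D/Vd = 500/100 ≈ 5.000 mg/L.
Before the 3rd dose, 2 doses have been given. Superposition: Cmin = C₀·(f + f²).
≈ 5.000 × (0.2500 + 0.0625) ≈ 5.000 × 0.3125 ≈ 1.562 mg/L.

1.6 mg/L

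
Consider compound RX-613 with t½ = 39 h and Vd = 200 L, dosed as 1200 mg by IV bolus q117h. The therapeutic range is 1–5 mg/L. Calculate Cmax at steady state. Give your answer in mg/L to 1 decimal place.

τ = 117 h = 3 half-lives, so f = (1/2)^3 = 0.125.
At steady state, R = 1/(1 − 0.125) = 8/7.
Single-dose peak C₀ = D/Vd = 1200/200 = 6 mg/L.
Steady-state peak Cmax,ss = C₀·R = 6 × 8/7 ≈ 6.857 mg/L.
Peak 6.9 mg/L vs MTC 5 mg/L: exceeds toxic threshold.

6.9 mg/L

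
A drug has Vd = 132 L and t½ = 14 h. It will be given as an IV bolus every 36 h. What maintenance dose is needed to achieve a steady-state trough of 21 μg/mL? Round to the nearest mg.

13705 mg

τ/t½ = 36/14 ≈ 2.5714, so f = (1/2)^(36/14) ≈ 0.168238.
Cmin,ss = (D/Vd)·f/(1−f), so D = Cmin,ss·Vd·(1−f)/f.
D = 21 × 132 × (1−f)/f ≈ 21 × 132 × 4.94396 ≈ 13704.66 mg.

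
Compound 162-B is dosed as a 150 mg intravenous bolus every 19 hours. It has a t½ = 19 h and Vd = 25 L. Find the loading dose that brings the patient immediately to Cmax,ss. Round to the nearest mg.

f = (1/2)^(19/19) ≈ 0.500000; accumulation ratio R = 1/(1−f) ≈ 2.00000.
Loading dose to hit Cmax,ss on first dose: D_load = D_maint·R ≈ 150 × 2.00000 ≈ 300.00 mg.

300 mg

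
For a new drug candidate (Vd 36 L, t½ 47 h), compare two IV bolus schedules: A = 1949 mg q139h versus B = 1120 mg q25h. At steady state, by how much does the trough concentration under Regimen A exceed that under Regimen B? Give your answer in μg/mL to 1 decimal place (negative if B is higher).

-61.8 μg/mL

Regimen A: f = (1/2)^(139/47) ≈ 0.1287; Cmin,ss = (1949/36)·f/(1−f) ≈ 7.997 μg/mL.
Regimen B: f = (1/2)^(25/47) ≈ 0.6916; Cmin,ss = (1120/36)·f/(1−f) ≈ 69.768 μg/mL.
Difference ≈ 7.997 − 69.768 ≈ -61.771 μg/mL.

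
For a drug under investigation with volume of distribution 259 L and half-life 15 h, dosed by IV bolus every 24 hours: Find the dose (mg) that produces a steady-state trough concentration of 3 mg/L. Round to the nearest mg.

τ/t½ = 24/15 ≈ 1.6, so f = (1/2)^(24/15) ≈ 0.329877.
Cmin,ss = (D/Vd)·f/(1−f), so D = Cmin,ss·Vd·(1−f)/f.
D = 3 × 259 × (1−f)/f ≈ 3 × 259 × 2.03143 ≈ 1578.42 mg.

1578 mg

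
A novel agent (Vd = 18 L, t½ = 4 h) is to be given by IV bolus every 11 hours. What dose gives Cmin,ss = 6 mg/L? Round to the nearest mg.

619 mg

τ/t½ = 11/4 ≈ 2.75, so f = (1/2)^(11/4) ≈ 0.148651.
Cmin,ss = (D/Vd)·f/(1−f), so D = Cmin,ss·Vd·(1−f)/f.
D = 6 × 18 × (1−f)/f ≈ 6 × 18 × 5.72717 ≈ 618.53 mg.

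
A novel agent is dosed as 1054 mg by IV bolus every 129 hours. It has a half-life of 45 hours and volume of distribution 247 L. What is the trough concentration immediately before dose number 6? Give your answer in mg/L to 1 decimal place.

0.7 mg/L

f = (1/2)^(τ/t½) = (1/2)^(129/45) ≈ 0.1371.
C₀ = D/Vd = 1054/247 ≈ 4.267 mg/L.
Before the 6th dose, 5 doses have been given. Superposition: Cmin = C₀·(f + f² + … + f^5).
≈ 4.267 × (0.1371 + 0.0188 + 0.0026 + 0.0004 + 0.0000) ≈ 4.267 × 0.1589 ≈ 0.678 mg/L.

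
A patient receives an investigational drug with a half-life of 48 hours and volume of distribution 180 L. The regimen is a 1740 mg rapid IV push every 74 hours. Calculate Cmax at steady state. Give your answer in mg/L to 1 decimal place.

k = ln2/t½ = ln2/48 ≈ 0.014441 h⁻¹; fraction remaining f = e^(−kτ) = e^(−0.014441×74) ≈ 0.3435.
At steady state, accumulation factor R = 1/(1 − e^(−kτ)) ≈ 1.5232.
Single-dose peak C₀ = D/Vd = 1740/180 ≈ 9.667 mg/L.
Steady-state peak Cmax,ss = C₀·R ≈ 9.667 × 1.5232 ≈ 14.725 mg/L.

14.7 mg/L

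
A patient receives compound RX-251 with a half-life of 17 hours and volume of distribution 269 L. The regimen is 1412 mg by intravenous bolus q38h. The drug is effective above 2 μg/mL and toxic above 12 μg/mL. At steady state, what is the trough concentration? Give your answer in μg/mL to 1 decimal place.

Over one 38-h interval, 38/17 ≈ 2.2353 half-lives elapse, leaving f ≈ 0.2124 of each dose.
At steady state, accumulation factor R = 1/(1 − e^(−kτ)) ≈ 1.2697.
Single-dose peak C₀ = D/Vd = 1412/269 ≈ 5.249 μg/mL.
Steady-state peak Cmax,ss = C₀·R ≈ 5.249 × 1.2697 ≈ 6.665 μg/mL.
One interval later, Cmin,ss = Cmax,ss·e^(−kτ) ≈ 6.665 × 0.2124 ≈ 1.416 μg/mL.
Trough 1.4 μg/mL vs MEC 2 μg/mL: subtherapeutic.

1.4 μg/mL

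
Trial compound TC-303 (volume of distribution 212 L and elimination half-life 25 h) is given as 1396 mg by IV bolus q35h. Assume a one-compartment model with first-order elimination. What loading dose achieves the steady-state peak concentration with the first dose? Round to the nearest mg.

f = (1/2)^(35/25) ≈ 0.378929; accumulation ratio R = 1/(1−f) ≈ 1.61012.
Loading dose to hit Cmax,ss on first dose: D_load = D_maint·R ≈ 1396 × 1.61012 ≈ 2247.73 mg.

2248 mg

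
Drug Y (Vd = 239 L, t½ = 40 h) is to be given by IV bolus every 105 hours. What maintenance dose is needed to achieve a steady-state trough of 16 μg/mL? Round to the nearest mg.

τ/t½ = 105/40 ≈ 2.625, so f = (1/2)^(105/40) ≈ 0.162105.
Cmin,ss = (D/Vd)·f/(1−f), so D = Cmin,ss·Vd·(1−f)/f.
D = 16 × 239 × (1−f)/f ≈ 16 × 239 × 5.16884 ≈ 19765.64 mg.

19766 mg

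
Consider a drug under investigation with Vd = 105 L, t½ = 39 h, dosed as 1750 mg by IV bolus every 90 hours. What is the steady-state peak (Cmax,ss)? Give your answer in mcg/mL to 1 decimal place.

20.9 mcg/mL

k = ln2/t½ = ln2/39 ≈ 0.017773 h⁻¹; fraction remaining f = e^(−kτ) = e^(−0.017773×90) ≈ 0.2020.
Accumulation ratio R = 1/(1 − f) ≈ 1/0.7980 ≈ 1.2531.
Single-dose peak C₀ = D/Vd = 1750/105 ≈ 16.667 mcg/mL.
Steady-state peak Cmax,ss = C₀·R ≈ 16.667 × 1.2531 ≈ 20.885 mcg/mL.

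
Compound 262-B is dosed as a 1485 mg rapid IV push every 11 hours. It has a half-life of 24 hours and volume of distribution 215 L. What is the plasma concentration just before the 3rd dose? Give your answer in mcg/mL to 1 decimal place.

f = (1/2)^(τ/t½) = (1/2)^(11/24) ≈ 0.7278.
C₀ = D/Vd = 1485/215 ≈ 6.907 mcg/mL.
Before the 3rd dose, 2 doses have been given. Superposition: Cmin = C₀·(f + f²).
≈ 6.907 × (0.7278 + 0.5297) ≈ 6.907 × 1.2575 ≈ 8.686 mcg/mL.

8.7 mcg/mL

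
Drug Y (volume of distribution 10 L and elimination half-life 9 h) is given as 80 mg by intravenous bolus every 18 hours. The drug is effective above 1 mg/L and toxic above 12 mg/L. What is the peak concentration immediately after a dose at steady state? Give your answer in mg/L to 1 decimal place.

τ = 18 h = 2 half-lives, so f = (1/2)^2 = 0.25.
Accumulation ratio R = 1/(1 − f) = 1/0.75 = 4/3.
Single-dose peak C₀ = D/Vd = 80/10 = 8 mg/L.
Steady-state peak Cmax,ss = C₀·R = 8 × 4/3 ≈ 10.667 mg/L.
Peak 10.7 mg/L vs MTC 12 mg/L: below toxic threshold.

10.7 mg/L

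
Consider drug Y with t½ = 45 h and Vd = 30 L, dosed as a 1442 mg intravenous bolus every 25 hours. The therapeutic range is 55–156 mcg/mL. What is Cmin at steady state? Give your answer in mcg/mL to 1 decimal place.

k = ln2/t½ = ln2/45 ≈ 0.015403 h⁻¹; fraction remaining f = e^(−kτ) = e^(−0.015403×25) ≈ 0.6804.
At steady state, accumulation factor R = 1/(1 − e^(−kτ)) ≈ 3.1289.
Single-dose peak C₀ = D/Vd = 1442/30 ≈ 48.067 mcg/mL.
Cmax,ss = C₀/(1 − f) ≈ 48.067/0.3196 ≈ 150.397 mcg/mL.
One interval later, Cmin,ss = Cmax,ss·e^(−kτ) ≈ 150.397 × 0.6804 ≈ 102.330 mcg/mL.
Trough 102.3 mcg/mL vs MEC 55 mcg/mL: adequate.

102.3 mcg/mL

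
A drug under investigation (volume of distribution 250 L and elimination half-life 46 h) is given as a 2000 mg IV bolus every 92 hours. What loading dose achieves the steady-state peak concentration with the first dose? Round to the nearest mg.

2667 mg

f = (1/2)^(92/46) ≈ 0.250000; accumulation ratio R = 1/(1−f) ≈ 1.33333.
Loading dose to hit Cmax,ss on first dose: D_load = D_maint·R ≈ 2000 × 1.33333 ≈ 2666.66 mg.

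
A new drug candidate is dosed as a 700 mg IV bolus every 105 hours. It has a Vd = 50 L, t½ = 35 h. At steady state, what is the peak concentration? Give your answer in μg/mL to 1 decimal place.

16.0 μg/mL

The dosing interval is 3 half-lives, so f = 2^(−3) = 0.125.
Accumulation ratio R = 1/(1 − f) = 1/0.875 = 8/7.
Single-dose peak C₀ = D/Vd = 700/50 = 14 μg/mL.
Steady-state peak Cmax,ss = C₀·R = 14 × 8/7 ≈ 16.000 μg/mL.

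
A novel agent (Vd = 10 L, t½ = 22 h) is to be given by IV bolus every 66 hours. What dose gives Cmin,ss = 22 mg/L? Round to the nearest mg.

τ/t½ = 66/22 ≈ 3, so f = (1/2)^(66/22) ≈ 0.125000.
Cmin,ss = (D/Vd)·f/(1−f), so D = Cmin,ss·Vd·(1−f)/f.
D = 22 × 10 × (1−f)/f ≈ 22 × 10 × 7.00000 ≈ 1540.00 mg.

1540 mg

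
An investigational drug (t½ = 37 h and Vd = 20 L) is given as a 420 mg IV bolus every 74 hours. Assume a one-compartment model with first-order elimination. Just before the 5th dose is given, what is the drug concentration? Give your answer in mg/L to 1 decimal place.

f = (1/2)^(τ/t½) = (1/2)^(74/37) ≈ 0.2500.
C₀ = D/Vd = 420/20 ≈ 21.000 mg/L.
Before the 5th dose, 4 doses have been given. Superposition: Cmin = C₀·(f + f² + … + f^4).
≈ 21.000 × (0.2500 + 0.0625 + 0.0156 + 0.0039) ≈ 21.000 × 0.3320 ≈ 6.972 mg/L.

7.0 mg/L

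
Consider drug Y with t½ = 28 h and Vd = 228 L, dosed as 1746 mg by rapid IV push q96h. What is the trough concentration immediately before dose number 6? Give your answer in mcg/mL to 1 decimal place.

0.8 mcg/mL

f = (1/2)^(τ/t½) = (1/2)^(96/28) ≈ 0.0929.
C₀ = D/Vd = 1746/228 ≈ 7.658 mcg/mL.
Before the 6th dose, 5 doses have been given. Superposition: Cmin = C₀·(f + f² + … + f^5).
≈ 7.658 × (0.0929 + 0.0086 + 0.0008 + 0.0001 + 0.0000) ≈ 7.658 × 0.1024 ≈ 0.784 mcg/mL.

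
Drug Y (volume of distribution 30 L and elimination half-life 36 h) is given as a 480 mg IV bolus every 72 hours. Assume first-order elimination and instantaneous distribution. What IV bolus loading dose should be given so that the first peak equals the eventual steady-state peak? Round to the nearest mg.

640 mg

f = (1/2)^(72/36) ≈ 0.250000; accumulation ratio R = 1/(1−f) ≈ 1.33333.
Loading dose to hit Cmax,ss on first dose: D_load = D_maint·R ≈ 480 × 1.33333 ≈ 640.00 mg.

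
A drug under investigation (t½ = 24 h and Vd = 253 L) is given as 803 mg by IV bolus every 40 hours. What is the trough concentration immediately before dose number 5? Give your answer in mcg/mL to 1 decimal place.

f = (1/2)^(τ/t½) = (1/2)^(40/24) ≈ 0.3150.
C₀ = D/Vd = 803/253 ≈ 3.174 mcg/mL.
Before the 5th dose, 4 doses have been given. Superposition: Cmin = C₀·(f + f² + … + f^4).
≈ 3.174 × (0.3150 + 0.0992 + 0.0313 + 0.0098) ≈ 3.174 × 0.4553 ≈ 1.445 mcg/mL.

1.4 mcg/mL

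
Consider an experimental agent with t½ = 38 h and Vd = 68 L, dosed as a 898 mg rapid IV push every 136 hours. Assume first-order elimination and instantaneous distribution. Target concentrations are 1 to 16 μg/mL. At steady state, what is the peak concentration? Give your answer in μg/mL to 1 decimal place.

k = ln2/t½ = ln2/38 ≈ 0.018241 h⁻¹; fraction remaining f = e^(−kτ) = e^(−0.018241×136) ≈ 0.0837.
At steady state, accumulation factor R = 1/(1 − e^(−kτ)) ≈ 1.0913.
Each bolus raises the concentration by D/Vd = 898/68 ≈ 13.206 μg/mL.
Steady-state peak Cmax,ss = C₀·R ≈ 13.206 × 1.0913 ≈ 14.412 μg/mL.
Peak 14.4 μg/mL vs MTC 16 μg/mL: below toxic threshold.

14.4 μg/mL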